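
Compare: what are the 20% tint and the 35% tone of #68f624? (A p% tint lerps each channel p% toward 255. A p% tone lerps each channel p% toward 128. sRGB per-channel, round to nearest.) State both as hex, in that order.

#68f624 is rgb(104, 246, 36).
20% tint:
  R: 104 + 30.2 = 134.2 → 134
  G: 246 + 0.2×(255−246) = 246 + 1.8 = 247.8 → 248
  B: 36 + 43.8 = 79.8 → 80
  → #86f850
35% tone:
  R: 104 + 8.4 = 112.4 → 112
  G: 246 + 0.35×(128−246) = 246 − 41.3 = 204.7 → 205
  B: 36 + 0.35×(128−36) = 36 + 32.2 = 68.2 → 68
  → #70cd44

#86f850, #70cd44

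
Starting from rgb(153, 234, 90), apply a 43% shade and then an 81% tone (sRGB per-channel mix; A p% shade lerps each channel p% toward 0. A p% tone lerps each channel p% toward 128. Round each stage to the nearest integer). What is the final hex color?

#788171

A 43% shade moves each channel 43% toward 0:
  R: 153 + 0.43×(0−153) = 153 − 65.79 = 87.21 → 87
  G: 234 + 0.43×(0−234) = 234 − 100.62 = 133.38 → 133
  B: 90 + 0.43×(0−90) = 90 − 38.7 = 51.3 → 51
After the shade: rgb(87, 133, 51) = #578533.
An 81% tone moves each channel 81% toward 128:
  R: 87 + 0.81×(128−87) = 87 + 33.21 = 120.21 → 120
  G: 133 + 0.81×(128−133) = 133 − 4.05 = 128.95 → 129
  B: 51 + 0.81×(128−51) = 51 + 62.37 = 113.37 → 113
rgb(120, 129, 113) = #788171.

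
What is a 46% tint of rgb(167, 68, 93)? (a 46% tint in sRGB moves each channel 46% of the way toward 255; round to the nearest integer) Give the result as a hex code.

#cf9aa8

Lerp each channel 46% toward 255:
  R: 167 + 40.48 = 207.48 → 207
  G: 68 + 0.46×(255−68) = 68 + 86.02 = 154.02 → 154
  B: 93 + 74.52 = 167.52 → 168
rgb(207, 154, 168) = #cf9aa8.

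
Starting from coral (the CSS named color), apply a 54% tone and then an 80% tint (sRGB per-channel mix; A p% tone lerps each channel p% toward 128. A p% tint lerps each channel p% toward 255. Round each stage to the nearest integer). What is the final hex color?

CSS coral is rgb(255, 127, 80).
Per channel, c → c + 0.54(128 − c):
  R: 255 + 0.54×(128−255) = 255 − 68.58 = 186.42 → 186
  G: 127 + 0.54 = 127.54 → 128
  B: 80 + 25.92 = 105.92 → 106
After the tone: rgb(186, 128, 106) = #ba806a.
Per channel, c → c + 0.8(255 − c):
  R: 186 + 0.8×(255−186) = 186 + 55.2 = 241.2 → 241
  G: 128 + 101.6 = 229.6 → 230
  B: 106 + 119.2 = 225.2 → 225
rgb(241, 230, 225) = #f1e6e1.

#f1e6e1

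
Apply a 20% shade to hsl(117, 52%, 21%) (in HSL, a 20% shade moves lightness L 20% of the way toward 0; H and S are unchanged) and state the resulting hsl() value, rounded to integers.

L moves 20% from 21 toward 0: 21 − 4.2 = 16.8 → 17.
H and S are unchanged.

hsl(117, 52%, 17%)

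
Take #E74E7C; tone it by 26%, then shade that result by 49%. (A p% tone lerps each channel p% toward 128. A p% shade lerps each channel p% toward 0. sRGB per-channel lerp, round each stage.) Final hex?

#E74E7C is rgb(231, 78, 124).
A 26% tone moves each channel 26% toward 128:
  R: 231 − 26.78 = 204.22 → 204
  G: 78 + 0.26×(128−78) = 78 + 13 = 91 → 91
  B: 124 + 1.04 = 125.04 → 125
After the tone: rgb(204, 91, 125) = #CC5B7D.
Per channel, c → c + 0.49(0 − c):
  R: 204 + 0.49×(0−204) = 204 − 99.96 = 104.04 → 104
  G: 91 − 44.59 = 46.41 → 46
  B: 125 − 61.25 = 63.75 → 64
rgb(104, 46, 64) = #682E40.

#682E40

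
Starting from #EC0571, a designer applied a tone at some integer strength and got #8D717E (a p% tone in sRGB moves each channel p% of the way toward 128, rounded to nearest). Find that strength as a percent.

88%

#EC0571 is rgb(236, 5, 113); #8D717E is rgb(141, 113, 126).
On the G channel (widest range): 113 ≈ 5 + (p/100)(128 − 5), so p ≈ 100×(113 − 5)/(128 − 5) = 10800/123 = 87.80.
p = 88 reproduces all three channels after rounding.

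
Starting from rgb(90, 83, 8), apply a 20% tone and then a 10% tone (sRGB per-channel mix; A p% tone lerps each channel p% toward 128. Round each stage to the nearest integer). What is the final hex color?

Per channel, c → c + 0.2(128 − c):
  R: 90 + 0.2×(128−90) = 90 + 7.6 = 97.6 → 98
  G: 83 + 0.2×(128−83) = 83 + 9 = 92 → 92
  B: 8 + 0.2×(128−8) = 8 + 24 = 32 → 32
After the tone: rgb(98, 92, 32) = #625c20.
Per channel, c → c + 0.1(128 − c):
  R: 98 + 0.1×(128−98) = 98 + 3 = 101 → 101
  G: 92 + 0.1×(128−92) = 92 + 3.6 = 95.6 → 96
  B: 32 + 9.6 = 41.6 → 42
rgb(101, 96, 42) = #65602a.

#65602a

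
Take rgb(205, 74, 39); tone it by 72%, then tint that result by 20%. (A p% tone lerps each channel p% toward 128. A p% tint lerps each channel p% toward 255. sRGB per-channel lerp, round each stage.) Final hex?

#ab8d85

Per channel, c → c + 0.72(128 − c):
  R: 205 + 0.72×(128−205) = 205 − 55.44 = 149.56 → 150
  G: 74 + 0.72×(128−74) = 74 + 38.88 = 112.88 → 113
  B: 39 + 0.72×(128−39) = 39 + 64.08 = 103.08 → 103
After the tone: rgb(150, 113, 103) = #967167.
A 20% tint moves each channel 20% toward 255:
  R: 150 + 0.2×(255−150) = 150 + 21 = 171 → 171
  G: 113 + 0.2×(255−113) = 113 + 28.4 = 141.4 → 141
  B: 103 + 30.4 = 133.4 → 133
rgb(171, 141, 133) = #ab8d85.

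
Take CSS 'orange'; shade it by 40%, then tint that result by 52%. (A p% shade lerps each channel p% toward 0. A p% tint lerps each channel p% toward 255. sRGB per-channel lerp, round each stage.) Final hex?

CSS orange is rgb(255, 165, 0).
A 40% shade moves each channel 40% toward 0:
  R: 255 + 0.4×(0−255) = 255 − 102 = 153 → 153
  G: 165 + 0.4×(0−165) = 165 − 66 = 99 → 99
  B: 0 + 0.4×(0−0) = 0 + 0 = 0 → 0
After the shade: rgb(153, 99, 0) = #996300.
A 52% tint moves each channel 52% toward 255:
  R: 153 + 0.52×(255−153) = 153 + 53.04 = 206.04 → 206
  G: 99 + 0.52×(255−99) = 99 + 81.12 = 180.12 → 180
  B: 0 + 0.52×(255−0) = 0 + 132.6 = 132.6 → 133
rgb(206, 180, 133) = #CEB485.

#CEB485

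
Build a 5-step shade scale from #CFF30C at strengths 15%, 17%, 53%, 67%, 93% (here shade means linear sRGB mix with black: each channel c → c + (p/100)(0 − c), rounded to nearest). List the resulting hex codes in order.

#B0CF0A, #ACCA0A, #617206, #445004, #0E1101

#CFF30C is rgb(207, 243, 12).
15%: (207 − 31.05 = 175.95→176, 243 − 36.45 = 206.55→207, 12 − 1.8 = 10.2→10) → #B0CF0A
17%: (207 − 35.19 = 171.81→172, 243 − 41.31 = 201.69→202, 12 − 2.04 = 9.96→10) → #ACCA0A
53%: (207 − 109.71 = 97.29→97, 243 − 128.79 = 114.21→114, 12 − 6.36 = 5.64→6) → #617206
67%: (207 − 138.69 = 68.31→68, 243 − 162.81 = 80.19→80, 12 − 8.04 = 3.96→4) → #445004
93%: (207 − 192.51 = 14.49→14, 243 − 225.99 = 17.01→17, 12 − 11.16 = 0.84→1) → #0E1101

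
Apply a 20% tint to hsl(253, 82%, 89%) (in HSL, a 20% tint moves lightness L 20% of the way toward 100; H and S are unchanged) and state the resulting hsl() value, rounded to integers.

L moves 20% from 89 toward 100: 89 + 2.2 = 91.2 → 91.
H and S are unchanged.

hsl(253, 82%, 91%)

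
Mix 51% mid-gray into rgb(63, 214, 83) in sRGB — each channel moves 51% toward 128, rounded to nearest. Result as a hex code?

Per channel, c → c + 0.51(128 − c):
  R: 63 + 0.51×(128−63) = 63 + 33.15 = 96.15 → 96
  G: 214 − 43.86 = 170.14 → 170
  B: 83 + 0.51×(128−83) = 83 + 22.95 = 105.95 → 106
rgb(96, 170, 106) = #60AA6A.

#60AA6A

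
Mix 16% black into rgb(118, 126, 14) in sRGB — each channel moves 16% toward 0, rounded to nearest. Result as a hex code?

Lerp each channel 16% toward 0:
  R: 118 + 0.16×(0−118) = 118 − 18.88 = 99.12 → 99
  G: 126 + 0.16×(0−126) = 126 − 20.16 = 105.84 → 106
  B: 14 − 2.24 = 11.76 → 12
rgb(99, 106, 12) = #636A0C.

#636A0C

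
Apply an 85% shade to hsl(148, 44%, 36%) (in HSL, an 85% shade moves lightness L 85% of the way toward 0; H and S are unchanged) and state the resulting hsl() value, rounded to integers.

L moves 85% from 36 toward 0: 36 − 30.6 = 5.4 → 5.
H and S are unchanged.

hsl(148, 44%, 5%)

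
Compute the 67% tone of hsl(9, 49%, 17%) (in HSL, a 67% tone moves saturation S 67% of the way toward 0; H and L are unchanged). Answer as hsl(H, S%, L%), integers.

hsl(9, 16%, 17%)

S moves 67% from 49 toward 0: 49 − 32.83 = 16.17 → 16.
H and L are unchanged.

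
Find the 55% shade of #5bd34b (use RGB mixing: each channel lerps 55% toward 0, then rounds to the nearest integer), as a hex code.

#295f22

#5bd34b is rgb(91, 211, 75).
Lerp each channel 55% toward 0:
  R: 91 − 50.05 = 40.95 → 41
  G: 211 + 0.55×(0−211) = 211 − 116.05 = 94.95 → 95
  B: 75 − 41.25 = 33.75 → 34
rgb(41, 95, 34) = #295f22.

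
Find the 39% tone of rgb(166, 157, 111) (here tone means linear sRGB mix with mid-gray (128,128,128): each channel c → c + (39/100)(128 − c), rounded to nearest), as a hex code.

Lerp each channel 39% toward 128:
  R: 166 + 0.39×(128−166) = 166 − 14.82 = 151.18 → 151
  G: 157 + 0.39×(128−157) = 157 − 11.31 = 145.69 → 146
  B: 111 + 6.63 = 117.63 → 118
rgb(151, 146, 118) = #979276.

#979276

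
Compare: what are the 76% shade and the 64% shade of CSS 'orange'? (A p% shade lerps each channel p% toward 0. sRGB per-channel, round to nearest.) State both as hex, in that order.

#3D2800, #5C3B00

CSS orange is rgb(255, 165, 0).
76% shade:
  R: 255 − 193.8 = 61.2 → 61
  G: 165 + 0.76×(0−165) = 165 − 125.4 = 39.6 → 40
  B: 0 + 0 = 0 → 0
  → #3D2800
64% shade:
  R: 255 + 0.64×(0−255) = 255 − 163.2 = 91.8 → 92
  G: 165 + 0.64×(0−165) = 165 − 105.6 = 59.4 → 59
  B: 0 + 0 = 0 → 0
  → #5C3B00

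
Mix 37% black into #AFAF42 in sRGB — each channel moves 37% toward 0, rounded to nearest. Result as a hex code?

#6E6E2A

#AFAF42 is rgb(175, 175, 66).
Per channel, c → c + 0.37(0 − c):
  R: 175 − 64.75 = 110.25 → 110
  G: 175 − 64.75 = 110.25 → 110
  B: 66 + 0.37×(0−66) = 66 − 24.42 = 41.58 → 42
rgb(110, 110, 42) = #6E6E2A.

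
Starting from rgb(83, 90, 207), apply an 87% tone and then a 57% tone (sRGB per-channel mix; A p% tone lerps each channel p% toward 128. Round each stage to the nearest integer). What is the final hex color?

Per channel, c → c + 0.87(128 − c):
  R: 83 + 39.15 = 122.15 → 122
  G: 90 + 33.06 = 123.06 → 123
  B: 207 + 0.87×(128−207) = 207 − 68.73 = 138.27 → 138
After the tone: rgb(122, 123, 138) = #7A7B8A.
A 57% tone moves each channel 57% toward 128:
  R: 122 + 0.57×(128−122) = 122 + 3.42 = 125.42 → 125
  G: 123 + 0.57×(128−123) = 123 + 2.85 = 125.85 → 126
  B: 138 + 0.57×(128−138) = 138 − 5.7 = 132.3 → 132
rgb(125, 126, 132) = #7D7E84.

#7D7E84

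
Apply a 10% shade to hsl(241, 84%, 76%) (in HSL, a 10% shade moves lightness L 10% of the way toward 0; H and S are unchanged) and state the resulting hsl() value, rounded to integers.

L moves 10% from 76 toward 0: 76 − 7.6 = 68.4 → 68.
H and S are unchanged.

hsl(241, 84%, 68%)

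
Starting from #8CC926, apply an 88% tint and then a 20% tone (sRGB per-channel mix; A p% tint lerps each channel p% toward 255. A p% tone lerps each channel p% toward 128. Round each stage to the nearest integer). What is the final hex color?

#DAE1D1

#8CC926 is rgb(140, 201, 38).
Per channel, c → c + 0.88(255 − c):
  R: 140 + 0.88×(255−140) = 140 + 101.2 = 241.2 → 241
  G: 201 + 0.88×(255−201) = 201 + 47.52 = 248.52 → 249
  B: 38 + 190.96 = 228.96 → 229
After the tint: rgb(241, 249, 229) = #F1F9E5.
Lerp each channel 20% toward 128:
  R: 241 + 0.2×(128−241) = 241 − 22.6 = 218.4 → 218
  G: 249 − 24.2 = 224.8 → 225
  B: 229 − 20.2 = 208.8 → 209
rgb(218, 225, 209) = #DAE1D1.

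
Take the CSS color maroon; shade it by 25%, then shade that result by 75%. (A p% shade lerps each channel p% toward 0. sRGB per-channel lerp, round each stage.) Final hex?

CSS maroon is rgb(128, 0, 0).
Per channel, c → c + 0.25(0 − c):
  R: 128 + 0.25×(0−128) = 128 − 32 = 96 → 96
  G: 0 + 0.25×(0−0) = 0 + 0 = 0 → 0
  B: 0 + 0.25×(0−0) = 0 + 0 = 0 → 0
After the shade: rgb(96, 0, 0) = #600000.
Per channel, c → c + 0.75(0 − c):
  R: 96 − 72 = 24 → 24
  G: 0 + 0.75×(0−0) = 0 + 0 = 0 → 0
  B: 0 + 0.75×(0−0) = 0 + 0 = 0 → 0
rgb(24, 0, 0) = #180000.

#180000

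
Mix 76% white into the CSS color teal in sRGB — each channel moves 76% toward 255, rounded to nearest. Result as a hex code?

#C2E1E1

CSS teal is rgb(0, 128, 128).
Lerp each channel 76% toward 255:
  R: 0 + 0.76×(255−0) = 0 + 193.8 = 193.8 → 194
  G: 128 + 96.52 = 224.52 → 225
  B: 128 + 96.52 = 224.52 → 225
rgb(194, 225, 225) = #C2E1E1.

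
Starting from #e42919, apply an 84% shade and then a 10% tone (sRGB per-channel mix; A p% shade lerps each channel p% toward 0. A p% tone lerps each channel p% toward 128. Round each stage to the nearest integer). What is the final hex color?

#e42919 is rgb(228, 41, 25).
An 84% shade moves each channel 84% toward 0:
  R: 228 − 191.52 = 36.48 → 36
  G: 41 − 34.44 = 6.56 → 7
  B: 25 − 21 = 4 → 4
After the shade: rgb(36, 7, 4) = #240704.
A 10% tone moves each channel 10% toward 128:
  R: 36 + 9.2 = 45.2 → 45
  G: 7 + 12.1 = 19.1 → 19
  B: 4 + 0.1×(128−4) = 4 + 12.4 = 16.4 → 16
rgb(45, 19, 16) = #2d1310.

#2d1310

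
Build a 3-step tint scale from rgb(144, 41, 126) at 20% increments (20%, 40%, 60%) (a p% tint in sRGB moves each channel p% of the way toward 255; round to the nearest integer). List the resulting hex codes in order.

#A65498, #BC7FB2, #D3A9CB

20%: (144 + 22.2 = 166.2→166, 41 + 42.8 = 83.8→84, 126 + 25.8 = 151.8→152) → #A65498
40%: (144 + 44.4 = 188.4→188, 41 + 85.6 = 126.6→127, 126 + 51.6 = 177.6→178) → #BC7FB2
60%: (144 + 66.6 = 210.6→211, 41 + 128.4 = 169.4→169, 126 + 77.4 = 203.4→203) → #D3A9CB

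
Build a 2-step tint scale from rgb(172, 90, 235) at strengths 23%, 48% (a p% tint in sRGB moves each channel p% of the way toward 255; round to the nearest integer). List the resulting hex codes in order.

#bf80f0, #d4a9f5

23%: (172 + 19.09 = 191.09→191, 90 + 37.95 = 127.95→128, 235 + 4.6 = 239.6→240) → #bf80f0
48%: (172 + 39.84 = 211.84→212, 90 + 79.2 = 169.2→169, 235 + 9.6 = 244.6→245) → #d4a9f5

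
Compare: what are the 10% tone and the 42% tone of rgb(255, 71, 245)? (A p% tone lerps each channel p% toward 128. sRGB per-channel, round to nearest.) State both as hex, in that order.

#F24DE9, #CA5FC4

10% tone:
  R: 255 + 0.1×(128−255) = 255 − 12.7 = 242.3 → 242
  G: 71 + 0.1×(128−71) = 71 + 5.7 = 76.7 → 77
  B: 245 + 0.1×(128−245) = 245 − 11.7 = 233.3 → 233
  → #F24DE9
42% tone:
  R: 255 − 53.34 = 201.66 → 202
  G: 71 + 0.42×(128−71) = 71 + 23.94 = 94.94 → 95
  B: 245 − 49.14 = 195.86 → 196
  → #CA5FC4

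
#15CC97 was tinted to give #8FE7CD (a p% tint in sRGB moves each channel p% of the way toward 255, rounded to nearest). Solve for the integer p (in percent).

52%

#15CC97 is rgb(21, 204, 151); #8FE7CD is rgb(143, 231, 205).
On the R channel (widest range): 143 ≈ 21 + (p/100)(255 − 21), so p ≈ 100×(143 − 21)/(255 − 21) = 12200/234 = 52.14.
p = 52 reproduces all three channels after rounding.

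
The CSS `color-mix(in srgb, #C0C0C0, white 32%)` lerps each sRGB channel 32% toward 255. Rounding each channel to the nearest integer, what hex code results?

#D4D4D4

#C0C0C0 is rgb(192, 192, 192).
A 32% tint moves each channel 32% toward 255:
  R: 192 + 0.32×(255−192) = 192 + 20.16 = 212.16 → 212
  G: 192 + 20.16 = 212.16 → 212
  B: 192 + 20.16 = 212.16 → 212
rgb(212, 212, 212) = #D4D4D4.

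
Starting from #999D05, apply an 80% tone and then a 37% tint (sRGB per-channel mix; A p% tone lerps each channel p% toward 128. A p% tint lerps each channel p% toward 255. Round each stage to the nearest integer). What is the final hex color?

#B2B39F

#999D05 is rgb(153, 157, 5).
An 80% tone moves each channel 80% toward 128:
  R: 153 + 0.8×(128−153) = 153 − 20 = 133 → 133
  G: 157 − 23.2 = 133.8 → 134
  B: 5 + 0.8×(128−5) = 5 + 98.4 = 103.4 → 103
After the tone: rgb(133, 134, 103) = #858667.
Per channel, c → c + 0.37(255 − c):
  R: 133 + 45.14 = 178.14 → 178
  G: 134 + 44.77 = 178.77 → 179
  B: 103 + 56.24 = 159.24 → 159
rgb(178, 179, 159) = #B2B39F.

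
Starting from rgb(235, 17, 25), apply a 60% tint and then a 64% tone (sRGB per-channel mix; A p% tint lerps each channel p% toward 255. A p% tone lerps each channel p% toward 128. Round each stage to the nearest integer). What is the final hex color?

Per channel, c → c + 0.6(255 − c):
  R: 235 + 0.6×(255−235) = 235 + 12 = 247 → 247
  G: 17 + 142.8 = 159.8 → 160
  B: 25 + 0.6×(255−25) = 25 + 138 = 163 → 163
After the tint: rgb(247, 160, 163) = #F7A0A3.
Lerp each channel 64% toward 128:
  R: 247 + 0.64×(128−247) = 247 − 76.16 = 170.84 → 171
  G: 160 − 20.48 = 139.52 → 140
  B: 163 + 0.64×(128−163) = 163 − 22.4 = 140.6 → 141
rgb(171, 140, 141) = #AB8C8D.

#AB8C8D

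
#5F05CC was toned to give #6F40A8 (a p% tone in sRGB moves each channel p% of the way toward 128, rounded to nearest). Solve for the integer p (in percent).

#5F05CC is rgb(95, 5, 204); #6F40A8 is rgb(111, 64, 168).
On the G channel (widest range): 64 ≈ 5 + (p/100)(128 − 5), so p ≈ 100×(64 − 5)/(128 − 5) = 5900/123 = 47.97.
p = 48 reproduces all three channels after rounding.

48%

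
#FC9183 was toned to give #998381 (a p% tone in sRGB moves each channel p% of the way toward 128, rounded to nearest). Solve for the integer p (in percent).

80%

#FC9183 is rgb(252, 145, 131); #998381 is rgb(153, 131, 129).
On the R channel (widest range): 153 ≈ 252 + (p/100)(128 − 252), so p ≈ 100×(153 − 252)/(128 − 252) = -9900/-124 = 79.84.
p = 80 reproduces all three channels after rounding.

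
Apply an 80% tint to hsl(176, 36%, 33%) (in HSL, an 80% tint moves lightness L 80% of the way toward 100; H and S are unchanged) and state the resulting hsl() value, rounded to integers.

L moves 80% from 33 toward 100: 33 + 53.6 = 86.6 → 87.
H and S are unchanged.

hsl(176, 36%, 87%)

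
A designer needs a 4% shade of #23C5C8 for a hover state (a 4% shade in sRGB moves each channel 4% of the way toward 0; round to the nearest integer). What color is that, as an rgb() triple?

rgb(34, 189, 192)

#23C5C8 is rgb(35, 197, 200).
Per channel, c → c + 0.04(0 − c):
  R: 35 + 0.04×(0−35) = 35 − 1.4 = 33.6 → 34
  G: 197 + 0.04×(0−197) = 197 − 7.88 = 189.12 → 189
  B: 200 − 8 = 192 → 192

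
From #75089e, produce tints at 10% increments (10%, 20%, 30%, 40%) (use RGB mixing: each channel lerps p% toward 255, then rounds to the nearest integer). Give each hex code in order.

#75089e is rgb(117, 8, 158).
10%: (117 + 13.8 = 130.8→131, 8 + 24.7 = 32.7→33, 158 + 9.7 = 167.7→168) → #8321a8
20%: (117 + 27.6 = 144.6→145, 8 + 49.4 = 57.4→57, 158 + 19.4 = 177.4→177) → #9139b1
30%: (117 + 41.4 = 158.4→158, 8 + 74.1 = 82.1→82, 158 + 29.1 = 187.1→187) → #9e52bb
40%: (117 + 55.2 = 172.2→172, 8 + 98.8 = 106.8→107, 158 + 38.8 = 196.8→197) → #ac6bc5

#8321a8, #9139b1, #9e52bb, #ac6bc5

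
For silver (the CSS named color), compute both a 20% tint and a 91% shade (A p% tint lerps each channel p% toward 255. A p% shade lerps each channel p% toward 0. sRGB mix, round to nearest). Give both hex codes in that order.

CSS silver is rgb(192, 192, 192).
20% tint:
  R: 192 + 0.2×(255−192) = 192 + 12.6 = 204.6 → 205
  G: 192 + 0.2×(255−192) = 192 + 12.6 = 204.6 → 205
  B: 192 + 12.6 = 204.6 → 205
  → #CDCDCD
91% shade:
  R: 192 + 0.91×(0−192) = 192 − 174.72 = 17.28 → 17
  G: 192 + 0.91×(0−192) = 192 − 174.72 = 17.28 → 17
  B: 192 + 0.91×(0−192) = 192 − 174.72 = 17.28 → 17
  → #111111

#CDCDCD, #111111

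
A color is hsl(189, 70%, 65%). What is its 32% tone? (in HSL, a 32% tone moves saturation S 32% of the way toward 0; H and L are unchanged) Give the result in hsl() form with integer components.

hsl(189, 48%, 65%)

S moves 32% from 70 toward 0: 70 − 22.4 = 47.6 → 48.
H and L are unchanged.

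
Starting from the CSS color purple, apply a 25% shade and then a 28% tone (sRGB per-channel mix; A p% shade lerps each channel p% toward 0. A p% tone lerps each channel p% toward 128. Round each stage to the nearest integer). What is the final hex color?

#692469

CSS purple is rgb(128, 0, 128).
A 25% shade moves each channel 25% toward 0:
  R: 128 + 0.25×(0−128) = 128 − 32 = 96 → 96
  G: 0 + 0.25×(0−0) = 0 + 0 = 0 → 0
  B: 128 − 32 = 96 → 96
After the shade: rgb(96, 0, 96) = #600060.
A 28% tone moves each channel 28% toward 128:
  R: 96 + 0.28×(128−96) = 96 + 8.96 = 104.96 → 105
  G: 0 + 35.84 = 35.84 → 36
  B: 96 + 0.28×(128−96) = 96 + 8.96 = 104.96 → 105
rgb(105, 36, 105) = #692469.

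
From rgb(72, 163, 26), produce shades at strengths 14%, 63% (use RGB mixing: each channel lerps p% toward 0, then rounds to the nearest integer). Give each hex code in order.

#3E8C16, #1B3C0A

14%: (72 − 10.08 = 61.92→62, 163 − 22.82 = 140.18→140, 26 − 3.64 = 22.36→22) → #3E8C16
63%: (72 − 45.36 = 26.64→27, 163 − 102.69 = 60.31→60, 26 − 16.38 = 9.62→10) → #1B3C0A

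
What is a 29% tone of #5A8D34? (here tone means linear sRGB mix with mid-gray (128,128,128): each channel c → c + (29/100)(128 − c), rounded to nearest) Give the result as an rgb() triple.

#5A8D34 is rgb(90, 141, 52).
A 29% tone moves each channel 29% toward 128:
  R: 90 + 11.02 = 101.02 → 101
  G: 141 − 3.77 = 137.23 → 137
  B: 52 + 22.04 = 74.04 → 74

rgb(101, 137, 74)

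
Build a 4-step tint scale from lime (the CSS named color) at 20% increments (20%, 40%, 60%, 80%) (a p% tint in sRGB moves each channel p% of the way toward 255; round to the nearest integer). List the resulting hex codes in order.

#33ff33, #66ff66, #99ff99, #ccffcc

CSS lime is rgb(0, 255, 0).
20%: (0 + 51 = 51→51, 255→255, 0 + 51 = 51→51) → #33ff33
40%: (0 + 102 = 102→102, 255→255, 0 + 102 = 102→102) → #66ff66
60%: (0 + 153 = 153→153, 255→255, 0 + 153 = 153→153) → #99ff99
80%: (0 + 204 = 204→204, 255→255, 0 + 204 = 204→204) → #ccffcc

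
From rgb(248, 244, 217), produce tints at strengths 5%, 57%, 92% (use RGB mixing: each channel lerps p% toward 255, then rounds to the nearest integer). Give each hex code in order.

#f8f5db, #fcfaef, #fefefc

5%: (248→248, 244 + 0.55 = 244.55→245, 217 + 1.9 = 218.9→219) → #f8f5db
57%: (248 + 3.99 = 251.99→252, 244 + 6.27 = 250.27→250, 217 + 21.66 = 238.66→239) → #fcfaef
92%: (248 + 6.44 = 254.44→254, 244 + 10.12 = 254.12→254, 217 + 34.96 = 251.96→252) → #fefefc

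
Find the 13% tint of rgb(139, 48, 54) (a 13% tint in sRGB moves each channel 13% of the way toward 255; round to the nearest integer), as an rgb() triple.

A 13% tint moves each channel 13% toward 255:
  R: 139 + 15.08 = 154.08 → 154
  G: 48 + 26.91 = 74.91 → 75
  B: 54 + 0.13×(255−54) = 54 + 26.13 = 80.13 → 80

rgb(154, 75, 80)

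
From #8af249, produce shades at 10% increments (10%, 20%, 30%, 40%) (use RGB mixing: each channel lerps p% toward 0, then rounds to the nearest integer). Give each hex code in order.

#7cda42, #6ec23a, #61a933, #53912c

#8af249 is rgb(138, 242, 73).
10%: (138 − 13.8 = 124.2→124, 242 − 24.2 = 217.8→218, 73 − 7.3 = 65.7→66) → #7cda42
20%: (138 − 27.6 = 110.4→110, 242 − 48.4 = 193.6→194, 73 − 14.6 = 58.4→58) → #6ec23a
30%: (138 − 41.4 = 96.6→97, 242 − 72.6 = 169.4→169, 73 − 21.9 = 51.1→51) → #61a933
40%: (138 − 55.2 = 82.8→83, 242 − 96.8 = 145.2→145, 73 − 29.2 = 43.8→44) → #53912c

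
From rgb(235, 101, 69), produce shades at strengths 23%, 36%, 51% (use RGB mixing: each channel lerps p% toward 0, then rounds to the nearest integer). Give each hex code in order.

23%: (235 − 54.05 = 180.95→181, 101 − 23.23 = 77.77→78, 69 − 15.87 = 53.13→53) → #b54e35
36%: (235 − 84.6 = 150.4→150, 101 − 36.36 = 64.64→65, 69 − 24.84 = 44.16→44) → #96412c
51%: (235 − 119.85 = 115.15→115, 101 − 51.51 = 49.49→49, 69 − 35.19 = 33.81→34) → #733122

#b54e35, #96412c, #733122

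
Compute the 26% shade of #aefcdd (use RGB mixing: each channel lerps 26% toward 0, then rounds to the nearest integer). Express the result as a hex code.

#aefcdd is rgb(174, 252, 221).
Per channel, c → c + 0.26(0 − c):
  R: 174 + 0.26×(0−174) = 174 − 45.24 = 128.76 → 129
  G: 252 − 65.52 = 186.48 → 186
  B: 221 − 57.46 = 163.54 → 164
rgb(129, 186, 164) = #81baa4.

#81baa4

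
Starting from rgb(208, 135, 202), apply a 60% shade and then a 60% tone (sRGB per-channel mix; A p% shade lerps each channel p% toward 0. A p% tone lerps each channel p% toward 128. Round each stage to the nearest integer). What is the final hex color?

Lerp each channel 60% toward 0:
  R: 208 − 124.8 = 83.2 → 83
  G: 135 + 0.6×(0−135) = 135 − 81 = 54 → 54
  B: 202 + 0.6×(0−202) = 202 − 121.2 = 80.8 → 81
After the shade: rgb(83, 54, 81) = #533651.
Per channel, c → c + 0.6(128 − c):
  R: 83 + 0.6×(128−83) = 83 + 27 = 110 → 110
  G: 54 + 0.6×(128−54) = 54 + 44.4 = 98.4 → 98
  B: 81 + 28.2 = 109.2 → 109
rgb(110, 98, 109) = #6E626D.

#6E626D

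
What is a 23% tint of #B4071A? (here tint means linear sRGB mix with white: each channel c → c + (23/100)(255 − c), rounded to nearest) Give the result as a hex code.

#C5404F

#B4071A is rgb(180, 7, 26).
A 23% tint moves each channel 23% toward 255:
  R: 180 + 0.23×(255−180) = 180 + 17.25 = 197.25 → 197
  G: 7 + 0.23×(255−7) = 7 + 57.04 = 64.04 → 64
  B: 26 + 0.23×(255−26) = 26 + 52.67 = 78.67 → 79
rgb(197, 64, 79) = #C5404F.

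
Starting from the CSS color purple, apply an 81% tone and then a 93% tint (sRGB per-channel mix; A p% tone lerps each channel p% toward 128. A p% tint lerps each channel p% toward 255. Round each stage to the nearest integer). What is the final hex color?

#F6F4F6

CSS purple is rgb(128, 0, 128).
Per channel, c → c + 0.81(128 − c):
  R: 128 + 0.81×(128−128) = 128 + 0 = 128 → 128
  G: 0 + 0.81×(128−0) = 0 + 103.68 = 103.68 → 104
  B: 128 + 0 = 128 → 128
After the tone: rgb(128, 104, 128) = #806880.
Per channel, c → c + 0.93(255 − c):
  R: 128 + 118.11 = 246.11 → 246
  G: 104 + 140.43 = 244.43 → 244
  B: 128 + 0.93×(255−128) = 128 + 118.11 = 246.11 → 246
rgb(246, 244, 246) = #F6F4F6.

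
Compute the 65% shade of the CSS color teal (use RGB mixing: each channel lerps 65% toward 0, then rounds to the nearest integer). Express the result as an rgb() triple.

CSS teal is rgb(0, 128, 128).
Per channel, c → c + 0.65(0 − c):
  R: 0 + 0.65×(0−0) = 0 + 0 = 0 → 0
  G: 128 + 0.65×(0−128) = 128 − 83.2 = 44.8 → 45
  B: 128 − 83.2 = 44.8 → 45

rgb(0, 45, 45)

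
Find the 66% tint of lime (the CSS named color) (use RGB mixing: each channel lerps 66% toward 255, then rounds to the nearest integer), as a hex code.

CSS lime is rgb(0, 255, 0).
Lerp each channel 66% toward 255:
  R: 0 + 168.3 = 168.3 → 168
  G: 255 + 0.66×(255−255) = 255 + 0 = 255 → 255
  B: 0 + 0.66×(255−0) = 0 + 168.3 = 168.3 → 168
rgb(168, 255, 168) = #A8FFA8.

#A8FFA8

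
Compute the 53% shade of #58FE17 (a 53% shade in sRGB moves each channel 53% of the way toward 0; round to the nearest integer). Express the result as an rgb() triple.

rgb(41, 119, 11)

#58FE17 is rgb(88, 254, 23).
Lerp each channel 53% toward 0:
  R: 88 + 0.53×(0−88) = 88 − 46.64 = 41.36 → 41
  G: 254 + 0.53×(0−254) = 254 − 134.62 = 119.38 → 119
  B: 23 − 12.19 = 10.81 → 11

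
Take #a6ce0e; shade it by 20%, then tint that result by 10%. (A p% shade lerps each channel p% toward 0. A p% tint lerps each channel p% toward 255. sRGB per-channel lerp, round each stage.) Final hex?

#a6ce0e is rgb(166, 206, 14).
A 20% shade moves each channel 20% toward 0:
  R: 166 + 0.2×(0−166) = 166 − 33.2 = 132.8 → 133
  G: 206 + 0.2×(0−206) = 206 − 41.2 = 164.8 → 165
  B: 14 − 2.8 = 11.2 → 11
After the shade: rgb(133, 165, 11) = #85a50b.
Lerp each channel 10% toward 255:
  R: 133 + 12.2 = 145.2 → 145
  G: 165 + 0.1×(255−165) = 165 + 9 = 174 → 174
  B: 11 + 0.1×(255−11) = 11 + 24.4 = 35.4 → 35
rgb(145, 174, 35) = #91ae23.

#91ae23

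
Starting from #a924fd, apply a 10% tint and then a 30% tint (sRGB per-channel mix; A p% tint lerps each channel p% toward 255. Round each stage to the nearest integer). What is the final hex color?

#a924fd is rgb(169, 36, 253).
A 10% tint moves each channel 10% toward 255:
  R: 169 + 0.1×(255−169) = 169 + 8.6 = 177.6 → 178
  G: 36 + 0.1×(255−36) = 36 + 21.9 = 57.9 → 58
  B: 253 + 0.1×(255−253) = 253 + 0.2 = 253.2 → 253
After the tint: rgb(178, 58, 253) = #b23afd.
A 30% tint moves each channel 30% toward 255:
  R: 178 + 0.3×(255−178) = 178 + 23.1 = 201.1 → 201
  G: 58 + 0.3×(255−58) = 58 + 59.1 = 117.1 → 117
  B: 253 + 0.6 = 253.6 → 254
rgb(201, 117, 254) = #c975fe.

#c975fe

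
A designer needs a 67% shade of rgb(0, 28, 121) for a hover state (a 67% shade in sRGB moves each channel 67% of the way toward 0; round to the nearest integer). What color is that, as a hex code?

Per channel, c → c + 0.67(0 − c):
  R: 0 + 0.67×(0−0) = 0 + 0 = 0 → 0
  G: 28 + 0.67×(0−28) = 28 − 18.76 = 9.24 → 9
  B: 121 + 0.67×(0−121) = 121 − 81.07 = 39.93 → 40
rgb(0, 9, 40) = #000928.

#000928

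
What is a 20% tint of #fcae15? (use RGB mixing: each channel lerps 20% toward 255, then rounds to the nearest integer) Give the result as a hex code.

#fcae15 is rgb(252, 174, 21).
Lerp each channel 20% toward 255:
  R: 252 + 0.6 = 252.6 → 253
  G: 174 + 0.2×(255−174) = 174 + 16.2 = 190.2 → 190
  B: 21 + 0.2×(255−21) = 21 + 46.8 = 67.8 → 68
rgb(253, 190, 68) = #fdbe44.

#fdbe44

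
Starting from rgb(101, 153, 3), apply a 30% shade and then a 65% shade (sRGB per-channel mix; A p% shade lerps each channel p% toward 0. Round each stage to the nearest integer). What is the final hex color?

Per channel, c → c + 0.3(0 − c):
  R: 101 + 0.3×(0−101) = 101 − 30.3 = 70.7 → 71
  G: 153 − 45.9 = 107.1 → 107
  B: 3 + 0.3×(0−3) = 3 − 0.9 = 2.1 → 2
After the shade: rgb(71, 107, 2) = #476B02.
Per channel, c → c + 0.65(0 − c):
  R: 71 + 0.65×(0−71) = 71 − 46.15 = 24.85 → 25
  G: 107 + 0.65×(0−107) = 107 − 69.55 = 37.45 → 37
  B: 2 + 0.65×(0−2) = 2 − 1.3 = 0.7 → 1
rgb(25, 37, 1) = #192501.

#192501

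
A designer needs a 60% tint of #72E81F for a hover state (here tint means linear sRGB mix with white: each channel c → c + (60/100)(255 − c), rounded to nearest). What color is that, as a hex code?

#72E81F is rgb(114, 232, 31).
A 60% tint moves each channel 60% toward 255:
  R: 114 + 0.6×(255−114) = 114 + 84.6 = 198.6 → 199
  G: 232 + 0.6×(255−232) = 232 + 13.8 = 245.8 → 246
  B: 31 + 134.4 = 165.4 → 165
rgb(199, 246, 165) = #C7F6A5.

#C7F6A5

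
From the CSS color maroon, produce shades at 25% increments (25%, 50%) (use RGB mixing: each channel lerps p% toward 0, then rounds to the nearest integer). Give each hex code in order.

#600000, #400000

CSS maroon is rgb(128, 0, 0).
25%: (128 − 32 = 96→96, 0→0, 0→0) → #600000
50%: (128 − 64 = 64→64, 0→0, 0→0) → #400000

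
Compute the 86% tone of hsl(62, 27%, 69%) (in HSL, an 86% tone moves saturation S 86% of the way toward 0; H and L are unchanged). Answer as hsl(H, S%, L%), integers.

hsl(62, 4%, 69%)

S moves 86% from 27 toward 0: 27 − 23.22 = 3.78 → 4.
H and L are unchanged.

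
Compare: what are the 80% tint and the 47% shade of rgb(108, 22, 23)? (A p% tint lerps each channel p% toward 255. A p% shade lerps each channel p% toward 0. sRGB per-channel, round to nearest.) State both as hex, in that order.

80% tint:
  R: 108 + 0.8×(255−108) = 108 + 117.6 = 225.6 → 226
  G: 22 + 0.8×(255−22) = 22 + 186.4 = 208.4 → 208
  B: 23 + 0.8×(255−23) = 23 + 185.6 = 208.6 → 209
  → #E2D0D1
47% shade:
  R: 108 + 0.47×(0−108) = 108 − 50.76 = 57.24 → 57
  G: 22 − 10.34 = 11.66 → 12
  B: 23 − 10.81 = 12.19 → 12
  → #390C0C

#E2D0D1, #390C0C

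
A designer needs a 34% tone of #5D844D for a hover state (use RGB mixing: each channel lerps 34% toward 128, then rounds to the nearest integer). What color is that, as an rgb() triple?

#5D844D is rgb(93, 132, 77).
Per channel, c → c + 0.34(128 − c):
  R: 93 + 0.34×(128−93) = 93 + 11.9 = 104.9 → 105
  G: 132 + 0.34×(128−132) = 132 − 1.36 = 130.64 → 131
  B: 77 + 0.34×(128−77) = 77 + 17.34 = 94.34 → 94

rgb(105, 131, 94)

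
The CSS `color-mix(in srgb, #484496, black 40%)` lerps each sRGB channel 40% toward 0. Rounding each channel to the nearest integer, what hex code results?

#2b295a

#484496 is rgb(72, 68, 150).
Lerp each channel 40% toward 0:
  R: 72 + 0.4×(0−72) = 72 − 28.8 = 43.2 → 43
  G: 68 + 0.4×(0−68) = 68 − 27.2 = 40.8 → 41
  B: 150 + 0.4×(0−150) = 150 − 60 = 90 → 90
rgb(43, 41, 90) = #2b295a.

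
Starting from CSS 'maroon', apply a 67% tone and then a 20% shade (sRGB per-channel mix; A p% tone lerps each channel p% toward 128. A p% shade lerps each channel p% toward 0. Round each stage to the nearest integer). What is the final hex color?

CSS maroon is rgb(128, 0, 0).
Per channel, c → c + 0.67(128 − c):
  R: 128 + 0.67×(128−128) = 128 + 0 = 128 → 128
  G: 0 + 85.76 = 85.76 → 86
  B: 0 + 85.76 = 85.76 → 86
After the tone: rgb(128, 86, 86) = #805656.
Lerp each channel 20% toward 0:
  R: 128 + 0.2×(0−128) = 128 − 25.6 = 102.4 → 102
  G: 86 − 17.2 = 68.8 → 69
  B: 86 + 0.2×(0−86) = 86 − 17.2 = 68.8 → 69
rgb(102, 69, 69) = #664545.

#664545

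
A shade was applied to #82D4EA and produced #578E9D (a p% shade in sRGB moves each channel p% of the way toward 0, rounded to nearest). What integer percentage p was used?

#82D4EA is rgb(130, 212, 234); #578E9D is rgb(87, 142, 157).
On the B channel (widest range): 157 ≈ 234 + (p/100)(0 − 234), so p ≈ 100×(157 − 234)/(0 − 234) = -7700/-234 = 32.91.
p = 33 reproduces all three channels after rounding.

33%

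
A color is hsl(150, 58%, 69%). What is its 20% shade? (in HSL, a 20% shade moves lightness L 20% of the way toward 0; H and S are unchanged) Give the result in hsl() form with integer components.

hsl(150, 58%, 55%)

L moves 20% from 69 toward 0: 69 − 13.8 = 55.2 → 55.
H and S are unchanged.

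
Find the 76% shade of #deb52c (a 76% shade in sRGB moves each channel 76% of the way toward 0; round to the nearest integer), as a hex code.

#deb52c is rgb(222, 181, 44).
A 76% shade moves each channel 76% toward 0:
  R: 222 + 0.76×(0−222) = 222 − 168.72 = 53.28 → 53
  G: 181 + 0.76×(0−181) = 181 − 137.56 = 43.44 → 43
  B: 44 − 33.44 = 10.56 → 11
rgb(53, 43, 11) = #352b0b.

#352b0b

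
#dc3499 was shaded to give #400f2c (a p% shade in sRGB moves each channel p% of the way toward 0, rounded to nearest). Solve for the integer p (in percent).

71%

#dc3499 is rgb(220, 52, 153); #400f2c is rgb(64, 15, 44).
On the R channel (widest range): 64 ≈ 220 + (p/100)(0 − 220), so p ≈ 100×(64 − 220)/(0 − 220) = -15600/-220 = 70.91.
p = 71 reproduces all three channels after rounding.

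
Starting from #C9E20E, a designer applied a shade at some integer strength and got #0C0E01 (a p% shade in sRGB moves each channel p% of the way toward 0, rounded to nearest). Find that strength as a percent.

94%

#C9E20E is rgb(201, 226, 14); #0C0E01 is rgb(12, 14, 1).
On the G channel (widest range): 14 ≈ 226 + (p/100)(0 − 226), so p ≈ 100×(14 − 226)/(0 − 226) = -21200/-226 = 93.81.
p = 94 reproduces all three channels after rounding.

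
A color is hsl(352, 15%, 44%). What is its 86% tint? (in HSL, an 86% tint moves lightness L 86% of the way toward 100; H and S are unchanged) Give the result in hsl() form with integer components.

L moves 86% from 44 toward 100: 44 + 48.16 = 92.16 → 92.
H and S are unchanged.

hsl(352, 15%, 92%)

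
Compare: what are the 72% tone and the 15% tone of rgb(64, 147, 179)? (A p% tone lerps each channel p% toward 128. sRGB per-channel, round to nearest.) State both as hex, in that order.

72% tone:
  R: 64 + 0.72×(128−64) = 64 + 46.08 = 110.08 → 110
  G: 147 + 0.72×(128−147) = 147 − 13.68 = 133.32 → 133
  B: 179 + 0.72×(128−179) = 179 − 36.72 = 142.28 → 142
  → #6e858e
15% tone:
  R: 64 + 9.6 = 73.6 → 74
  G: 147 + 0.15×(128−147) = 147 − 2.85 = 144.15 → 144
  B: 179 + 0.15×(128−179) = 179 − 7.65 = 171.35 → 171
  → #4a90ab

#6e858e, #4a90ab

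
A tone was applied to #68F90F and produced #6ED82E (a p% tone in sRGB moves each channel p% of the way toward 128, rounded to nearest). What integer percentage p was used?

#68F90F is rgb(104, 249, 15); #6ED82E is rgb(110, 216, 46).
On the G channel (widest range): 216 ≈ 249 + (p/100)(128 − 249), so p ≈ 100×(216 − 249)/(128 − 249) = -3300/-121 = 27.27.
p = 27 reproduces all three channels after rounding.

27%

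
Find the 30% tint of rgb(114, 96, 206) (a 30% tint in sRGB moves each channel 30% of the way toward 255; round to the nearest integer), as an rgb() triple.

A 30% tint moves each channel 30% toward 255:
  R: 114 + 0.3×(255−114) = 114 + 42.3 = 156.3 → 156
  G: 96 + 47.7 = 143.7 → 144
  B: 206 + 14.7 = 220.7 → 221

rgb(156, 144, 221)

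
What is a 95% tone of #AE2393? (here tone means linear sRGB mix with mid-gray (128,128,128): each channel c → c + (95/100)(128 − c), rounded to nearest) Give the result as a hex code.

#AE2393 is rgb(174, 35, 147).
A 95% tone moves each channel 95% toward 128:
  R: 174 + 0.95×(128−174) = 174 − 43.7 = 130.3 → 130
  G: 35 + 88.35 = 123.35 → 123
  B: 147 + 0.95×(128−147) = 147 − 18.05 = 128.95 → 129
rgb(130, 123, 129) = #827B81.

#827B81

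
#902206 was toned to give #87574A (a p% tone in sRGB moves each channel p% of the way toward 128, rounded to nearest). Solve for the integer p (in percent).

56%

#902206 is rgb(144, 34, 6); #87574A is rgb(135, 87, 74).
On the B channel (widest range): 74 ≈ 6 + (p/100)(128 − 6), so p ≈ 100×(74 − 6)/(128 − 6) = 6800/122 = 55.74.
p = 56 reproduces all three channels after rounding.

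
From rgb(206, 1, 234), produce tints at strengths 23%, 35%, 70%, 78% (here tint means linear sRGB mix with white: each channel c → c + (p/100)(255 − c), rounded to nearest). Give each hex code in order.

#d93bef, #df5af1, #f0b3f9, #f4c7fa

23%: (206 + 11.27 = 217.27→217, 1 + 58.42 = 59.42→59, 234 + 4.83 = 238.83→239) → #d93bef
35%: (206 + 17.15 = 223.15→223, 1 + 88.9 = 89.9→90, 234 + 7.35 = 241.35→241) → #df5af1
70%: (206 + 34.3 = 240.3→240, 1 + 177.8 = 178.8→179, 234 + 14.7 = 248.7→249) → #f0b3f9
78%: (206 + 38.22 = 244.22→244, 1 + 198.12 = 199.12→199, 234 + 16.38 = 250.38→250) → #f4c7fa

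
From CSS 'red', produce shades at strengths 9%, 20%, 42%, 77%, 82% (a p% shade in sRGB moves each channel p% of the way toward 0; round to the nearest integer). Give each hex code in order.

CSS red is rgb(255, 0, 0).
9%: (255 − 22.95 = 232.05→232, 0→0, 0→0) → #e80000
20%: (255 − 51 = 204→204, 0→0, 0→0) → #cc0000
42%: (255 − 107.1 = 147.9→148, 0→0, 0→0) → #940000
77%: (255 − 196.35 = 58.65→59, 0→0, 0→0) → #3b0000
82%: (255 − 209.1 = 45.9→46, 0→0, 0→0) → #2e0000

#e80000, #cc0000, #940000, #3b0000, #2e0000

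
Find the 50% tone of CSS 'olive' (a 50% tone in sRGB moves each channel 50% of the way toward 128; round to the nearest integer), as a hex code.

CSS olive is rgb(128, 128, 0).
Lerp each channel 50% toward 128:
  R: 128 + 0 = 128 → 128
  G: 128 + 0 = 128 → 128
  B: 0 + 0.5×(128−0) = 0 + 64 = 64 → 64
rgb(128, 128, 64) = #808040.

#808040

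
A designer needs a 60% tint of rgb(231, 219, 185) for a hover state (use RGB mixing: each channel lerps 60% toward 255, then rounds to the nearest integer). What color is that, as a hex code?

Lerp each channel 60% toward 255:
  R: 231 + 14.4 = 245.4 → 245
  G: 219 + 0.6×(255−219) = 219 + 21.6 = 240.6 → 241
  B: 185 + 0.6×(255−185) = 185 + 42 = 227 → 227
rgb(245, 241, 227) = #F5F1E3.

#F5F1E3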